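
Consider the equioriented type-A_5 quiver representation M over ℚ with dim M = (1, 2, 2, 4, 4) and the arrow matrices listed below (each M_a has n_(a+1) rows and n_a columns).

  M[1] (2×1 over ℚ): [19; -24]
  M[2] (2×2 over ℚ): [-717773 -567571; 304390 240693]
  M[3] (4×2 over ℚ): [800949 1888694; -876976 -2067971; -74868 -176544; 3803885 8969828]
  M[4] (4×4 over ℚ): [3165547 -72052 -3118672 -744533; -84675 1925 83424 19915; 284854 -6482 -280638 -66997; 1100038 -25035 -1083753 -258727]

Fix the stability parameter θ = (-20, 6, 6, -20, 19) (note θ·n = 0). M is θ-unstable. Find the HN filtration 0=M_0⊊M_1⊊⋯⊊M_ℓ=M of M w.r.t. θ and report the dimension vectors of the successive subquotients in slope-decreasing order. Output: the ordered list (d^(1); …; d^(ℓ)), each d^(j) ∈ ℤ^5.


Interval decomposition of M: I[1,5], I[2,5], I[4,5]^2.
HN type (ℓ=3): μ^(1)=19; μ^(2)=-8/3; μ^(3)=-20

((0, 0, 0, 0, 4); (0, 2, 2, 2, 0); (1, 0, 0, 2, 0))


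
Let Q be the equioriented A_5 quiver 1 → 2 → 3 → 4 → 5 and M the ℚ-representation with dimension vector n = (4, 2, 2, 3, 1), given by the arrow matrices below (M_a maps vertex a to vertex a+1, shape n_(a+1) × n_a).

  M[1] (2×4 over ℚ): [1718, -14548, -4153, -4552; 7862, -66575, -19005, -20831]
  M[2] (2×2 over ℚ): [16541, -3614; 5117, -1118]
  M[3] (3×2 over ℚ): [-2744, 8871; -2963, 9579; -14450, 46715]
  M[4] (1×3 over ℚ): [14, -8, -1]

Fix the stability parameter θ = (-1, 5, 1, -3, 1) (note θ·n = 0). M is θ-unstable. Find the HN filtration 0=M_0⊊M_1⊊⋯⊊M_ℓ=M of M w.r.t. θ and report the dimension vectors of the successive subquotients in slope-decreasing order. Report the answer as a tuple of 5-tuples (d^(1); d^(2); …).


Via rank(M_{q-1}∘⋯∘M_p): M ≅ I[1,1]^2, I[1,2], I[1,5], I[3,4], I[4,4].
μ_θ-semistable layers: μ^(1)=5; μ^(2)=1; μ^(3)=-1; μ^(4)=-3

((0, 1, 0, 0, 0); (0, 1, 1, 1, 1); (4, 0, 1, 1, 0); (0, 0, 0, 1, 0))


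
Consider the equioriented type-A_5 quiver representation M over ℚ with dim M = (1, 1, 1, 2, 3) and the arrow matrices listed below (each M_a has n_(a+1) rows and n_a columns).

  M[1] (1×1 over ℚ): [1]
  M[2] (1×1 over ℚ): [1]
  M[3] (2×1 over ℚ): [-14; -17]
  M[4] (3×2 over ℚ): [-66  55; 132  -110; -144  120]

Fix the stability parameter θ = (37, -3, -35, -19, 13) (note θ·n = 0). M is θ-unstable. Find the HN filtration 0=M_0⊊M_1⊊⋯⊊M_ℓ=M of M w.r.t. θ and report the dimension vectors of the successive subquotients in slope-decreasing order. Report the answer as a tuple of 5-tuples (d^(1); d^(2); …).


Via rank(M_{q-1}∘⋯∘M_p): M ≅ I[1,5], I[4,4], I[5,5]^2.
μ_θ-semistable layers: μ^(1)=13; μ^(2)=-5; μ^(3)=-19

((0, 0, 0, 0, 3); (1, 1, 1, 1, 0); (0, 0, 0, 1, 0))


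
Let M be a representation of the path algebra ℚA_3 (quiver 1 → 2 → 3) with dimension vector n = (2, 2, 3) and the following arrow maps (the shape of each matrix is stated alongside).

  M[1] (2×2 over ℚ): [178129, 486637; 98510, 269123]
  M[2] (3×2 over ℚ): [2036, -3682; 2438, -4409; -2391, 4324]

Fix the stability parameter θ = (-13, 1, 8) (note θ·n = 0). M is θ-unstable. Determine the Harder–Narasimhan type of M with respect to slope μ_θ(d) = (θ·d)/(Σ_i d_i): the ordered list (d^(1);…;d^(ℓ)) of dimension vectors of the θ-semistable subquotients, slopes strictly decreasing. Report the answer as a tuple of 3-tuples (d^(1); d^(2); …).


Barcode: M ≅ I[1,3]^2, I[3,3]. HN layers by μ_θ (3 steps, strictly decreasing):
  μ^(1)=8; μ^(2)=1; μ^(3)=-13

((0, 0, 3); (0, 2, 0); (2, 0, 0))


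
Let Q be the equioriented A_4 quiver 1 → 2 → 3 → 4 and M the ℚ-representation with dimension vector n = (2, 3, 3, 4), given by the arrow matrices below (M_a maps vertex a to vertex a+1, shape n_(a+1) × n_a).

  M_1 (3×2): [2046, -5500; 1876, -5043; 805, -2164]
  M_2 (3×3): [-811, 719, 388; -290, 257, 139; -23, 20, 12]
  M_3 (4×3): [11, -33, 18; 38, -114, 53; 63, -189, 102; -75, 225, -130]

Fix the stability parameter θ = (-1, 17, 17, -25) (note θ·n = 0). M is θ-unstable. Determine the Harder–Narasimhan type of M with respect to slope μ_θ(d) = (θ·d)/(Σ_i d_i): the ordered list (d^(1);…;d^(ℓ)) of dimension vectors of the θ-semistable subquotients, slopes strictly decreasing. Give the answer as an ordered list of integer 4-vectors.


Via rank(M_{q-1}∘⋯∘M_p): M ≅ I[1,3], I[1,4], I[2,4], I[4,4]^2.
μ_θ-semistable layers: μ^(1)=17; μ^(2)=3; μ^(3)=-1; μ^(4)=-25

((0, 1, 1, 0); (0, 2, 2, 2); (2, 0, 0, 0); (0, 0, 0, 2))


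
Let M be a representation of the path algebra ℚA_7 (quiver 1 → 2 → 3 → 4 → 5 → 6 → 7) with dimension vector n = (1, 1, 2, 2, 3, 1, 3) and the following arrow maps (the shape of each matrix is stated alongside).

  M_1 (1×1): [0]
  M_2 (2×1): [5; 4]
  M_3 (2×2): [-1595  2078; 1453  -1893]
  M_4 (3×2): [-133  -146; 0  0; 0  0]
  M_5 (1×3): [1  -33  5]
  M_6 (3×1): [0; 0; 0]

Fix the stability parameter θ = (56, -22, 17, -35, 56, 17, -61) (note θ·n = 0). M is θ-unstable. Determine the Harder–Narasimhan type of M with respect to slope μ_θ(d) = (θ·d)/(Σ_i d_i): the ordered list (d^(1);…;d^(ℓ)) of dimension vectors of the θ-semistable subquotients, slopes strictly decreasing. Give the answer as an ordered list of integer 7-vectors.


Interval decomposition of M: I[1,1], I[2,6], I[3,4], I[5,5]^2, I[7,7]^3.
HN type (ℓ=5): μ^(1)=56; μ^(2)=73/2; μ^(3)=-9; μ^(4)=-22; μ^(5)=-61

((1, 0, 0, 0, 2, 0, 0); (0, 0, 0, 0, 1, 1, 0); (0, 0, 2, 2, 0, 0, 0); (0, 1, 0, 0, 0, 0, 0); (0, 0, 0, 0, 0, 0, 3))


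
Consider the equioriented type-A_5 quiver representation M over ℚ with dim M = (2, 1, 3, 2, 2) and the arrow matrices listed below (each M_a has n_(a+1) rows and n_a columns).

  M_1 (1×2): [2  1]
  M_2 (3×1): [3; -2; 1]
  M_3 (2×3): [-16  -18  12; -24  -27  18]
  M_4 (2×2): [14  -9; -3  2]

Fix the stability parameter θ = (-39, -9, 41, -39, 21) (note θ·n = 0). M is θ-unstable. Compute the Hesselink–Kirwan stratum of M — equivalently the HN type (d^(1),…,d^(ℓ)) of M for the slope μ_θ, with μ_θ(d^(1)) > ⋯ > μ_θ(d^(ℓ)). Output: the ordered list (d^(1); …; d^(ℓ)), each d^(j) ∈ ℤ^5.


Barcode: M ≅ I[1,1], I[1,3], I[3,3], I[3,5], I[4,5]. HN layers by μ_θ (5 steps, strictly decreasing):
  μ^(1)=41; μ^(2)=21; μ^(3)=1; μ^(4)=-9; μ^(5)=-39

((0, 0, 2, 0, 0); (0, 0, 0, 0, 2); (0, 0, 1, 1, 0); (0, 1, 0, 0, 0); (2, 0, 0, 1, 0))


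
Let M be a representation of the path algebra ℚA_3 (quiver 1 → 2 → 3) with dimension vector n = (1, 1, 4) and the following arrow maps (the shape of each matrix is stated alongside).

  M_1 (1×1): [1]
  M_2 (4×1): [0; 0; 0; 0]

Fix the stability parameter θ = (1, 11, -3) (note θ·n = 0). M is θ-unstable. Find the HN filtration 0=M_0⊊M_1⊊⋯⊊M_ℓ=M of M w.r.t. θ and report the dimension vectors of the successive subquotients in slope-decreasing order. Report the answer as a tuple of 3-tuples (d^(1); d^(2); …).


Via rank(M_{q-1}∘⋯∘M_p): M ≅ I[1,2], I[3,3]^4.
μ_θ-semistable layers: μ^(1)=11; μ^(2)=1; μ^(3)=-3

((0, 1, 0); (1, 0, 0); (0, 0, 4))


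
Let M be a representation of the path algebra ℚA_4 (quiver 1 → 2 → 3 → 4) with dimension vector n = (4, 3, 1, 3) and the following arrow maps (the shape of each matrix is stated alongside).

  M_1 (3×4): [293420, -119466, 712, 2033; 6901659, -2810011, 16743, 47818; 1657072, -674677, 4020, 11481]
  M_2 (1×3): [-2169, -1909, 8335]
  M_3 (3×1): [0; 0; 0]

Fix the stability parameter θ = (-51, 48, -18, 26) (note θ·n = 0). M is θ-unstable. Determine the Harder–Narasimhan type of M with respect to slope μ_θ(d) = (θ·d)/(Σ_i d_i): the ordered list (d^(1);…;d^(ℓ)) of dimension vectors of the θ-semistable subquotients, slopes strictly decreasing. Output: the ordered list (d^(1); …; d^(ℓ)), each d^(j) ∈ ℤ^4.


Barcode: M ≅ I[1,1], I[1,2]^2, I[1,3], I[4,4]^3. HN layers by μ_θ (4 steps, strictly decreasing):
  μ^(1)=48; μ^(2)=26; μ^(3)=15; μ^(4)=-51

((0, 2, 0, 0); (0, 0, 0, 3); (0, 1, 1, 0); (4, 0, 0, 0))


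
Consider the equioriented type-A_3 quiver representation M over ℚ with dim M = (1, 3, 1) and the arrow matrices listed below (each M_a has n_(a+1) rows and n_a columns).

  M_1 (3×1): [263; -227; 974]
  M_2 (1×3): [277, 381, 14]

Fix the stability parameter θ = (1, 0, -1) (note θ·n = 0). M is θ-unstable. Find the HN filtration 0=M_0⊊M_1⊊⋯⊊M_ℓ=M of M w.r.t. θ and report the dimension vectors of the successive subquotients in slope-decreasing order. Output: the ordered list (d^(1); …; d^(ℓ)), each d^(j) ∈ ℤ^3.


Via rank(M_{q-1}∘⋯∘M_p): M ≅ I[1,2], I[2,2], I[2,3].
μ_θ-semistable layers: μ^(1)=1/2; μ^(2)=0; μ^(3)=-1/2

((1, 1, 0); (0, 1, 0); (0, 1, 1))


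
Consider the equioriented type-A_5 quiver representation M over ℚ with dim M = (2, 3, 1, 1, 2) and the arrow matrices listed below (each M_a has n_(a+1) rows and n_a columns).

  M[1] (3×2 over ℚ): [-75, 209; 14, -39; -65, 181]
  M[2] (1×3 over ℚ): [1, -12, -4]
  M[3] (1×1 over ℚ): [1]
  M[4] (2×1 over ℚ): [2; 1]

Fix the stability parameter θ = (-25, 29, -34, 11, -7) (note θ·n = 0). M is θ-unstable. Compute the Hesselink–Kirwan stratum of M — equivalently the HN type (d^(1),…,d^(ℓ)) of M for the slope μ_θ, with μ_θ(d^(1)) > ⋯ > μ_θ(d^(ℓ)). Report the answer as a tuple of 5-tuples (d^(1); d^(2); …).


Barcode: M ≅ I[1,2], I[1,5], I[2,2], I[5,5]. HN layers by μ_θ (5 steps, strictly decreasing):
  μ^(1)=29; μ^(2)=2; μ^(3)=-5/2; μ^(4)=-7; μ^(5)=-25

((0, 2, 0, 0, 0); (0, 0, 0, 1, 1); (0, 1, 1, 0, 0); (0, 0, 0, 0, 1); (2, 0, 0, 0, 0))


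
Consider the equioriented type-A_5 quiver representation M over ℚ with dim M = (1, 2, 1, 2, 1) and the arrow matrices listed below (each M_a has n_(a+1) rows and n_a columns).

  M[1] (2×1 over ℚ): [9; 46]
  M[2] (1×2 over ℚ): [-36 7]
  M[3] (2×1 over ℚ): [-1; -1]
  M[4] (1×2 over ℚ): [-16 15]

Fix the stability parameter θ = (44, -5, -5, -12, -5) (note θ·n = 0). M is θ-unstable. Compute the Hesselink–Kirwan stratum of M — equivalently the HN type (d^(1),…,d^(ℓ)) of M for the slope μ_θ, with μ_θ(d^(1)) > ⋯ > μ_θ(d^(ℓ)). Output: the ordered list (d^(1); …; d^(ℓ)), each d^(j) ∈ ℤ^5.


Barcode: M ≅ I[1,5], I[2,2], I[4,4]. HN layers by μ_θ (3 steps, strictly decreasing):
  μ^(1)=17/5; μ^(2)=-5; μ^(3)=-12

((1, 1, 1, 1, 1); (0, 1, 0, 0, 0); (0, 0, 0, 1, 0))


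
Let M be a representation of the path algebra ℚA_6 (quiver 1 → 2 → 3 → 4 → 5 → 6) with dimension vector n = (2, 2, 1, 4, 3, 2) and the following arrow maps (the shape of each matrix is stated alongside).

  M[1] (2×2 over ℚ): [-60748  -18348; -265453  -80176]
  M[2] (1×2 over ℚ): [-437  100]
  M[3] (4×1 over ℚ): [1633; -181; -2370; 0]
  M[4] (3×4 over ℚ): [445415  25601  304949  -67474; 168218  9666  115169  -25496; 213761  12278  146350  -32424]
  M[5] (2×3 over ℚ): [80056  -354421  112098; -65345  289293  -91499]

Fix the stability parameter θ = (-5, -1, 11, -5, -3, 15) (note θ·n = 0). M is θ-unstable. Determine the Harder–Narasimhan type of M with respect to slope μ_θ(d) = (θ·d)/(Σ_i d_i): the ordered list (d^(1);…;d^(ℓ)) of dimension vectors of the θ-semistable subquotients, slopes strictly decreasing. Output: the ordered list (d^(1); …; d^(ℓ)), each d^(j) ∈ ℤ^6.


Barcode: M ≅ I[1,2], I[1,6], I[4,4], I[4,5], I[4,6]. HN layers by μ_θ (5 steps, strictly decreasing):
  μ^(1)=15; μ^(2)=1; μ^(3)=-1; μ^(4)=-3; μ^(5)=-5

((0, 0, 0, 0, 0, 2); (0, 0, 1, 1, 1, 0); (0, 2, 0, 0, 0, 0); (0, 0, 0, 0, 2, 0); (2, 0, 0, 3, 0, 0))


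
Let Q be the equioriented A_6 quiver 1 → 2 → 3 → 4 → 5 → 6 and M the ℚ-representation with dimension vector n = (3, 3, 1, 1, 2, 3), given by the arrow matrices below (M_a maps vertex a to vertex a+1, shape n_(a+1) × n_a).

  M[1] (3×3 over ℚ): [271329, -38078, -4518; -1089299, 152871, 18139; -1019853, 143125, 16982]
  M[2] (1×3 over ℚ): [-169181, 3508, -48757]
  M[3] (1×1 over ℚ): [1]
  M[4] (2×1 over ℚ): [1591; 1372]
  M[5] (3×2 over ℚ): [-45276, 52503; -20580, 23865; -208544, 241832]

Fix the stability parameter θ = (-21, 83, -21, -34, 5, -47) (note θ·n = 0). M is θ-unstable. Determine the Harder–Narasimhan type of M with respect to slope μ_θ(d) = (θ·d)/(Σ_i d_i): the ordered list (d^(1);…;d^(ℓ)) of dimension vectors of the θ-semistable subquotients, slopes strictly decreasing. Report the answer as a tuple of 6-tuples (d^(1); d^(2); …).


Interval decomposition of M: I[1,2]^2, I[1,5], I[5,6], I[6,6]^2.
HN type (ℓ=4): μ^(1)=83; μ^(2)=33/4; μ^(3)=-21; μ^(4)=-47

((0, 2, 0, 0, 0, 0); (0, 1, 1, 1, 1, 0); (3, 0, 0, 0, 1, 1); (0, 0, 0, 0, 0, 2))


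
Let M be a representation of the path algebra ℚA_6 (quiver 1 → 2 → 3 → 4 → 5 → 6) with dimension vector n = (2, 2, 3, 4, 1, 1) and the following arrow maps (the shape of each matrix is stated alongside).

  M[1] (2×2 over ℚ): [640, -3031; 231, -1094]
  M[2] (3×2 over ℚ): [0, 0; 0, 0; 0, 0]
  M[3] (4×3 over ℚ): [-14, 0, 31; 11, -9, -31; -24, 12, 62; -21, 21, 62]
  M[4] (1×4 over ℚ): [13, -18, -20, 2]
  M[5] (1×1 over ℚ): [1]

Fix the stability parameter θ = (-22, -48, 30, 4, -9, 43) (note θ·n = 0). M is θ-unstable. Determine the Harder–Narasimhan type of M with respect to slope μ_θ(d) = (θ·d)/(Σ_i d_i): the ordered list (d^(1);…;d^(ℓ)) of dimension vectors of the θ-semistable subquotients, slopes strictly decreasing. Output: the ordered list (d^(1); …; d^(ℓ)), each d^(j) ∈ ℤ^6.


Interval decomposition of M: I[1,2]^2, I[3,3], I[3,4], I[3,6], I[4,4]^2.
HN type (ℓ=6): μ^(1)=43; μ^(2)=30; μ^(3)=17; μ^(4)=25/3; μ^(5)=4; μ^(6)=-35

((0, 0, 0, 0, 0, 1); (0, 0, 1, 0, 0, 0); (0, 0, 1, 1, 0, 0); (0, 0, 1, 1, 1, 0); (0, 0, 0, 2, 0, 0); (2, 2, 0, 0, 0, 0))


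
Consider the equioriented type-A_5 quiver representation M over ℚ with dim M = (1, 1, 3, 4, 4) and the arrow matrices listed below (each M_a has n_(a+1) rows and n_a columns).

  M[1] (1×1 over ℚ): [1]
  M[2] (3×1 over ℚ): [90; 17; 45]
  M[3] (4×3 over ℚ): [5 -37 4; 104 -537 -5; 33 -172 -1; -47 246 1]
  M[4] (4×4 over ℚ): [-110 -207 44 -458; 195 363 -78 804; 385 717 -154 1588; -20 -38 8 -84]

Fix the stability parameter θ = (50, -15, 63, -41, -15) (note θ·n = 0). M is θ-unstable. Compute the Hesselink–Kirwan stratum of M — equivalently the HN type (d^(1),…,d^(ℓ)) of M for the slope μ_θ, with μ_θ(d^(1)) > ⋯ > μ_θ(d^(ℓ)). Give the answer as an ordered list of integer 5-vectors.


Via rank(M_{q-1}∘⋯∘M_p): M ≅ I[1,5], I[3,4], I[3,5], I[4,4], I[5,5]^2.
μ_θ-semistable layers: μ^(1)=11; μ^(2)=42/5; μ^(3)=7/3; μ^(4)=-15; μ^(5)=-41

((0, 0, 1, 1, 0); (1, 1, 1, 1, 1); (0, 0, 1, 1, 1); (0, 0, 0, 0, 2); (0, 0, 0, 1, 0))


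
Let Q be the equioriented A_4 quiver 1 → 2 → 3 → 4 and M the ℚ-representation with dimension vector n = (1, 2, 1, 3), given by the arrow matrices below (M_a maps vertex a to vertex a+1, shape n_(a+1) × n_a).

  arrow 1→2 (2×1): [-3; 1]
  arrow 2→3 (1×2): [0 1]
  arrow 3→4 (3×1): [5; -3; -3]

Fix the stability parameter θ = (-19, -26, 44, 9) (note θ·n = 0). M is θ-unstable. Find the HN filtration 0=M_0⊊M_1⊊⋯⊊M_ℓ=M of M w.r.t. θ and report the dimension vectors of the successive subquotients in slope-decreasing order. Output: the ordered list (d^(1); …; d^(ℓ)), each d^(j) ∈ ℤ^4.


Via rank(M_{q-1}∘⋯∘M_p): M ≅ I[1,4], I[2,2], I[4,4]^2.
μ_θ-semistable layers: μ^(1)=53/2; μ^(2)=9; μ^(3)=-45/2; μ^(4)=-26

((0, 0, 1, 1); (0, 0, 0, 2); (1, 1, 0, 0); (0, 1, 0, 0))


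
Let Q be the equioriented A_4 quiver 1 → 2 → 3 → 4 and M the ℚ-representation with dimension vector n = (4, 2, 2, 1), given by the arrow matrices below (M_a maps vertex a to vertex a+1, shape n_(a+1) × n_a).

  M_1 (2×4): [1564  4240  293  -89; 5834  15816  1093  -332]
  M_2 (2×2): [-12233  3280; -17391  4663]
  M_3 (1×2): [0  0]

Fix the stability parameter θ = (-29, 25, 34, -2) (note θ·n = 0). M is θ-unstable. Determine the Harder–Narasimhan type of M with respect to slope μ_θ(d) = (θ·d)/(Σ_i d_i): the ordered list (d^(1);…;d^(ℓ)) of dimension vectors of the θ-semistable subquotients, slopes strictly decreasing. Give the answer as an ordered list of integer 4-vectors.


Barcode: M ≅ I[1,1]^2, I[1,3]^2, I[4,4]. HN layers by μ_θ (4 steps, strictly decreasing):
  μ^(1)=34; μ^(2)=25; μ^(3)=-2; μ^(4)=-29

((0, 0, 2, 0); (0, 2, 0, 0); (0, 0, 0, 1); (4, 0, 0, 0))


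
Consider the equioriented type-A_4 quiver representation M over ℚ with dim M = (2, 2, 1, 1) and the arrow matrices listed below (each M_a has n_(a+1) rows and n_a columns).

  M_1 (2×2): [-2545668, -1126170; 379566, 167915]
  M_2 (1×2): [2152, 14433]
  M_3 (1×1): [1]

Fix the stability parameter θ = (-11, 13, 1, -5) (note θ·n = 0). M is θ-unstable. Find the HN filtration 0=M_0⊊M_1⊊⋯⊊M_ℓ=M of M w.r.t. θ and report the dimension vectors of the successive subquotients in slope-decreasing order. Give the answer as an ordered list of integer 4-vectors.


Via rank(M_{q-1}∘⋯∘M_p): M ≅ I[1,1], I[1,4], I[2,2].
μ_θ-semistable layers: μ^(1)=13; μ^(2)=3; μ^(3)=-11

((0, 1, 0, 0); (0, 1, 1, 1); (2, 0, 0, 0))


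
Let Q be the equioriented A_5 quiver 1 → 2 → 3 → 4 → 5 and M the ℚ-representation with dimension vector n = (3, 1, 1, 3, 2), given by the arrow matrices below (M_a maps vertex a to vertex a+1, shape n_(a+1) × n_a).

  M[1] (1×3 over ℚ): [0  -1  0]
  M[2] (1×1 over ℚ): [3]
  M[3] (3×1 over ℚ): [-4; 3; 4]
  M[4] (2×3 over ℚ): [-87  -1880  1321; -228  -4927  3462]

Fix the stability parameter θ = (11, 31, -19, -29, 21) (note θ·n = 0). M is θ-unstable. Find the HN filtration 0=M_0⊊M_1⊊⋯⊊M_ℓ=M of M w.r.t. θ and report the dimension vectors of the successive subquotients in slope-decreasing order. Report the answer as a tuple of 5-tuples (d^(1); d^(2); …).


Barcode: M ≅ I[1,1]^2, I[1,5], I[4,4], I[4,5]. HN layers by μ_θ (4 steps, strictly decreasing):
  μ^(1)=21; μ^(2)=11; μ^(3)=-3/2; μ^(4)=-29

((0, 0, 0, 0, 2); (2, 0, 0, 0, 0); (1, 1, 1, 1, 0); (0, 0, 0, 2, 0))


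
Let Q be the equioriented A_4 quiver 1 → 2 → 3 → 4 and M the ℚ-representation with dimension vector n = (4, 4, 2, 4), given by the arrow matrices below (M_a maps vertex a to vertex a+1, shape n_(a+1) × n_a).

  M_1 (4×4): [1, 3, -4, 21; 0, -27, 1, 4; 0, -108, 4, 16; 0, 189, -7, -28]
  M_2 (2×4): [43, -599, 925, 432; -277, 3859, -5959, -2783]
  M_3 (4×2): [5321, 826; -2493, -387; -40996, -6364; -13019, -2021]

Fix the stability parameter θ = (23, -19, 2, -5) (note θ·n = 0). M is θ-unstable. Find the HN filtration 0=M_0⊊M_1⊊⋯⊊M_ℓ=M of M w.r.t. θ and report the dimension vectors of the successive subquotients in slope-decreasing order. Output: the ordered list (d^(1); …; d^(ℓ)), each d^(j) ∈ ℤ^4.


Barcode: M ≅ I[1,1]^2, I[1,4]^2, I[2,2]^2, I[4,4]^2. HN layers by μ_θ (4 steps, strictly decreasing):
  μ^(1)=23; μ^(2)=1/4; μ^(3)=-5; μ^(4)=-19

((2, 0, 0, 0); (2, 2, 2, 2); (0, 0, 0, 2); (0, 2, 0, 0))


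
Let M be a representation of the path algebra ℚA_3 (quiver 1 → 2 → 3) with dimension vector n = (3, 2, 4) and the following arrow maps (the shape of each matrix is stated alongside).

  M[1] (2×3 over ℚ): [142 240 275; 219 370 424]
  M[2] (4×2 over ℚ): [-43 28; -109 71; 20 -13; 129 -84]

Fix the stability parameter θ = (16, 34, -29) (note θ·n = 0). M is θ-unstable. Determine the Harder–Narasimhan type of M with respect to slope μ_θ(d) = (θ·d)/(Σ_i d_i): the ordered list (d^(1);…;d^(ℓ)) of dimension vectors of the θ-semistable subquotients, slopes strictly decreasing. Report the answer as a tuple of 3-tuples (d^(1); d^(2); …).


Barcode: M ≅ I[1,1], I[1,3]^2, I[3,3]^2. HN layers by μ_θ (3 steps, strictly decreasing):
  μ^(1)=16; μ^(2)=7; μ^(3)=-29

((1, 0, 0); (2, 2, 2); (0, 0, 2))


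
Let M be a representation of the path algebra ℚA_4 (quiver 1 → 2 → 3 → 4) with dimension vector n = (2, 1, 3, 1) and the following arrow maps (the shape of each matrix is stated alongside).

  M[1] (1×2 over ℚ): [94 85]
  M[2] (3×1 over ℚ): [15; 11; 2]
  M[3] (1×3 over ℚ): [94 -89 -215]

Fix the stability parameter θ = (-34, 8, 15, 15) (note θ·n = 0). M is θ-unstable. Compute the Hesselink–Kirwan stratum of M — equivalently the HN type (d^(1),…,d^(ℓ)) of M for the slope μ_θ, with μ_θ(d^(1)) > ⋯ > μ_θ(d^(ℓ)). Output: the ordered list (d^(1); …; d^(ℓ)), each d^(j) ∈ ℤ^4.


Interval decomposition of M: I[1,1], I[1,4], I[3,3]^2.
HN type (ℓ=3): μ^(1)=15; μ^(2)=8; μ^(3)=-34

((0, 0, 3, 1); (0, 1, 0, 0); (2, 0, 0, 0))


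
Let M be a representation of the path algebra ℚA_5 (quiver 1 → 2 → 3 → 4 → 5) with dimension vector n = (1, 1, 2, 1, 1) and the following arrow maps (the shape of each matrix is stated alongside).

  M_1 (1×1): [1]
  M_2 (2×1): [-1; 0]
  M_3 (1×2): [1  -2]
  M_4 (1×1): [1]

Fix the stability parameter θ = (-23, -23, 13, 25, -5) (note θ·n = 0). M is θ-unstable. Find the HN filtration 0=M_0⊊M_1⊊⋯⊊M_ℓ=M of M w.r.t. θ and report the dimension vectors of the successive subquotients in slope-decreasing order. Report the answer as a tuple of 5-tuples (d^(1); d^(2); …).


Interval decomposition of M: I[1,5], I[3,3].
HN type (ℓ=3): μ^(1)=13; μ^(2)=11; μ^(3)=-23

((0, 0, 1, 0, 0); (0, 0, 1, 1, 1); (1, 1, 0, 0, 0))


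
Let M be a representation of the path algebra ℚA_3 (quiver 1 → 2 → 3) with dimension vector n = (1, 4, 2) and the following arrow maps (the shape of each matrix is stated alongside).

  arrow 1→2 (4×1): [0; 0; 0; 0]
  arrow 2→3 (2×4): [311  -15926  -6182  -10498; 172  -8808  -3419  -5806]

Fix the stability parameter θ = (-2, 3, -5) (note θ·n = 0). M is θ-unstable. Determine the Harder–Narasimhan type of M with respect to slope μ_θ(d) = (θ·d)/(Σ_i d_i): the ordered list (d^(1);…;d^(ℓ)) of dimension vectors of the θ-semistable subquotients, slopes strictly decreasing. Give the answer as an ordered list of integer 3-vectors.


Via rank(M_{q-1}∘⋯∘M_p): M ≅ I[1,1], I[2,2]^2, I[2,3]^2.
μ_θ-semistable layers: μ^(1)=3; μ^(2)=-1; μ^(3)=-2

((0, 2, 0); (0, 2, 2); (1, 0, 0))


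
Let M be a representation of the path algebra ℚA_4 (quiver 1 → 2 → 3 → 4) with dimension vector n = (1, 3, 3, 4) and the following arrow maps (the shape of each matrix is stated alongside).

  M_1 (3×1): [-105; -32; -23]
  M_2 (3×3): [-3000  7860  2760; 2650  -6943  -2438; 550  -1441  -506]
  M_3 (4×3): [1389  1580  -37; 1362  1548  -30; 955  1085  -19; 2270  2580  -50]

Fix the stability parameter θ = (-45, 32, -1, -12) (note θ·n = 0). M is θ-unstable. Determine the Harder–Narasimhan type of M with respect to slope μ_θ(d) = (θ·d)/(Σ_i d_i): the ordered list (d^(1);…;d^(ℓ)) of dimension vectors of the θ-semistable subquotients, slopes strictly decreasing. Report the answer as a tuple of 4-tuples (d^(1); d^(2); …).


Via rank(M_{q-1}∘⋯∘M_p): M ≅ I[1,2], I[2,2], I[2,4], I[3,4]^2, I[4,4].
μ_θ-semistable layers: μ^(1)=32; μ^(2)=19/3; μ^(3)=-13/2; μ^(4)=-12; μ^(5)=-45

((0, 2, 0, 0); (0, 1, 1, 1); (0, 0, 2, 2); (0, 0, 0, 1); (1, 0, 0, 0))


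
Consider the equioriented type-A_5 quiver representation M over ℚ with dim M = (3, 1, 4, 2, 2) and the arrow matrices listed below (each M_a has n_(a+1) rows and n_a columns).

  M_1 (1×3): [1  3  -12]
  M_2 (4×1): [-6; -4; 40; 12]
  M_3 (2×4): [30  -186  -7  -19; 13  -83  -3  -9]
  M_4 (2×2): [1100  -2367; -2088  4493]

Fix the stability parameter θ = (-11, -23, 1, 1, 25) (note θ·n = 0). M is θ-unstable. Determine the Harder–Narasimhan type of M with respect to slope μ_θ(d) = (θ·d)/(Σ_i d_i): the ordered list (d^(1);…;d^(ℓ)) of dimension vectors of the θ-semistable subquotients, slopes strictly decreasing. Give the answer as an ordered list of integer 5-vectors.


Barcode: M ≅ I[1,1]^2, I[1,5], I[3,3]^2, I[3,5]. HN layers by μ_θ (4 steps, strictly decreasing):
  μ^(1)=25; μ^(2)=1; μ^(3)=-11; μ^(4)=-17

((0, 0, 0, 0, 2); (0, 0, 4, 2, 0); (2, 0, 0, 0, 0); (1, 1, 0, 0, 0))


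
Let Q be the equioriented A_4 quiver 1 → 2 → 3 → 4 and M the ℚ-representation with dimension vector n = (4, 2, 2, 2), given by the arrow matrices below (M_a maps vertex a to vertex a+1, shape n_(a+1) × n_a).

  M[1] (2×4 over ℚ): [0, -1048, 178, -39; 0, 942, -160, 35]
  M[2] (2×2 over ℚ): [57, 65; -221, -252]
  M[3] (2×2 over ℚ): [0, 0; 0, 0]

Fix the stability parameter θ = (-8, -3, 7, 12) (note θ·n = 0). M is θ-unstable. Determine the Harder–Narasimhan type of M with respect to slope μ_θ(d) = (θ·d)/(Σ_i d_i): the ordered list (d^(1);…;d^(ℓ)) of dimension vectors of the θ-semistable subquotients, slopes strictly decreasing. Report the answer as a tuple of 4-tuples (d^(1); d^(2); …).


Barcode: M ≅ I[1,1]^2, I[1,3]^2, I[4,4]^2. HN layers by μ_θ (4 steps, strictly decreasing):
  μ^(1)=12; μ^(2)=7; μ^(3)=-3; μ^(4)=-8

((0, 0, 0, 2); (0, 0, 2, 0); (0, 2, 0, 0); (4, 0, 0, 0))


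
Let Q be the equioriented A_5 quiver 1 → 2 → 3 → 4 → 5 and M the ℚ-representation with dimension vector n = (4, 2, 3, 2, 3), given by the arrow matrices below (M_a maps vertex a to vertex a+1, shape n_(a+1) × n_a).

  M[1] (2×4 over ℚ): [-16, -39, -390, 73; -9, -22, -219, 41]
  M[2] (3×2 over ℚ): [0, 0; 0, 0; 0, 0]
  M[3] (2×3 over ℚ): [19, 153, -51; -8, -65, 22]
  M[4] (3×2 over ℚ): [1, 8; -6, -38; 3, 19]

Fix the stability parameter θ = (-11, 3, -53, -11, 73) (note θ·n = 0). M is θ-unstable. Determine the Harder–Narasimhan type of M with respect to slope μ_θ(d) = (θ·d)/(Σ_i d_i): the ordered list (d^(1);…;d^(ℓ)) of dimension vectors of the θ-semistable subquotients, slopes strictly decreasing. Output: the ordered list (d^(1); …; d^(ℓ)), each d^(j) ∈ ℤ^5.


Barcode: M ≅ I[1,1]^2, I[1,2]^2, I[3,3], I[3,5]^2, I[5,5]. HN layers by μ_θ (4 steps, strictly decreasing):
  μ^(1)=73; μ^(2)=3; μ^(3)=-11; μ^(4)=-53

((0, 0, 0, 0, 3); (0, 2, 0, 0, 0); (4, 0, 0, 2, 0); (0, 0, 3, 0, 0))


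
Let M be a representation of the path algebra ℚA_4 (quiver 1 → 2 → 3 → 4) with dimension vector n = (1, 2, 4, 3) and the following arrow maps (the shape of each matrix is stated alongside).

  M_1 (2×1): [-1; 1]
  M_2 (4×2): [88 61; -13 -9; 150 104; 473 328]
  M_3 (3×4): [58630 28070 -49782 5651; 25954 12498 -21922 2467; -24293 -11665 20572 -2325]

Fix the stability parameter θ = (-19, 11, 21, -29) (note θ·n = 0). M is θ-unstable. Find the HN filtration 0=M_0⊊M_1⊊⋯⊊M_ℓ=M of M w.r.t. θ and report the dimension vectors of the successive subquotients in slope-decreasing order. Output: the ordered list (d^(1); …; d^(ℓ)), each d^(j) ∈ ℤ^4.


Via rank(M_{q-1}∘⋯∘M_p): M ≅ I[1,4], I[2,3], I[3,4]^2.
μ_θ-semistable layers: μ^(1)=21; μ^(2)=11; μ^(3)=1; μ^(4)=-4; μ^(5)=-19

((0, 0, 1, 0); (0, 1, 0, 0); (0, 1, 1, 1); (0, 0, 2, 2); (1, 0, 0, 0))


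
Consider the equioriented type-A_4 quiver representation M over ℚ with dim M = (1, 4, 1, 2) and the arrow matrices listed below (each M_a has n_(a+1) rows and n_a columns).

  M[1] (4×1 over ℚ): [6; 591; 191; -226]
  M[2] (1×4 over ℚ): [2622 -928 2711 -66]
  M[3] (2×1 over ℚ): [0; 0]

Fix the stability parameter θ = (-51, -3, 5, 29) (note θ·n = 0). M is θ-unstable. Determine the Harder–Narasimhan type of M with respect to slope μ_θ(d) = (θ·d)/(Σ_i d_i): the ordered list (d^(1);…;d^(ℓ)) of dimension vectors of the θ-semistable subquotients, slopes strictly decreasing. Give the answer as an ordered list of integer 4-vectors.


Via rank(M_{q-1}∘⋯∘M_p): M ≅ I[1,3], I[2,2]^3, I[4,4]^2.
μ_θ-semistable layers: μ^(1)=29; μ^(2)=5; μ^(3)=-3; μ^(4)=-51

((0, 0, 0, 2); (0, 0, 1, 0); (0, 4, 0, 0); (1, 0, 0, 0))


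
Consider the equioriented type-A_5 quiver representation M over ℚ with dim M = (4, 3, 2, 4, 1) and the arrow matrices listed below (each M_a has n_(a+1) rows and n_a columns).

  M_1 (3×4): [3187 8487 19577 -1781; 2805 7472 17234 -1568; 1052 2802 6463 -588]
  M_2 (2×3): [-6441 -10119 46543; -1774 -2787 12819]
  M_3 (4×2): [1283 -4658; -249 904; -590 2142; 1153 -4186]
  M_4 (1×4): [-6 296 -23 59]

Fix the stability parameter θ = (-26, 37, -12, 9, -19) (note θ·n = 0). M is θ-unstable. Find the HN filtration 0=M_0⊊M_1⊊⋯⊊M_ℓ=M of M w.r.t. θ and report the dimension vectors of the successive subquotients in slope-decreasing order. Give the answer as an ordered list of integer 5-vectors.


Via rank(M_{q-1}∘⋯∘M_p): M ≅ I[1,1], I[1,2], I[1,4], I[1,5], I[4,4]^2.
μ_θ-semistable layers: μ^(1)=37; μ^(2)=34/3; μ^(3)=9; μ^(4)=15/4; μ^(5)=-26

((0, 1, 0, 0, 0); (0, 1, 1, 1, 0); (0, 0, 0, 2, 0); (0, 1, 1, 1, 1); (4, 0, 0, 0, 0))


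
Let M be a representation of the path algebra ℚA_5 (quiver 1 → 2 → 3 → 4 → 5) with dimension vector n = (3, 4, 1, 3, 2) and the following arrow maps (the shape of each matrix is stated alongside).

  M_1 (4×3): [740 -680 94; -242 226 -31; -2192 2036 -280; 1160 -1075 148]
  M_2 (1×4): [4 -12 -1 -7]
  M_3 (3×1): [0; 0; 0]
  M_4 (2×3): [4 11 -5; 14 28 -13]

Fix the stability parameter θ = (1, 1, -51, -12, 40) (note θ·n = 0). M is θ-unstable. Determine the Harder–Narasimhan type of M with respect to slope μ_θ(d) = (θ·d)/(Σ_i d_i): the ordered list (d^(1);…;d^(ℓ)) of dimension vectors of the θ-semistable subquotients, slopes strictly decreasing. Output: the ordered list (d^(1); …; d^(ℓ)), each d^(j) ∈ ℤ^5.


Interval decomposition of M: I[1,1], I[1,2], I[1,3], I[2,2]^2, I[4,4], I[4,5]^2.
HN type (ℓ=4): μ^(1)=40; μ^(2)=1; μ^(3)=-12; μ^(4)=-49/3

((0, 0, 0, 0, 2); (2, 3, 0, 0, 0); (0, 0, 0, 3, 0); (1, 1, 1, 0, 0))


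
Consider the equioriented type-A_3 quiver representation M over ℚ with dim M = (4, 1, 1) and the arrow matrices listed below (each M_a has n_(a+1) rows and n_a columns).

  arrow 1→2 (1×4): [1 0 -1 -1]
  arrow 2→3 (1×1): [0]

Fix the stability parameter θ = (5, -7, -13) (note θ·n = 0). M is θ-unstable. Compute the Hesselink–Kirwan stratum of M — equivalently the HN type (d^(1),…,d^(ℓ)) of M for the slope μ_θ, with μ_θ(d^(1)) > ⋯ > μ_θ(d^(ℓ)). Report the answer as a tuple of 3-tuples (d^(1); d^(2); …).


Barcode: M ≅ I[1,1]^3, I[1,2], I[3,3]. HN layers by μ_θ (3 steps, strictly decreasing):
  μ^(1)=5; μ^(2)=-1; μ^(3)=-13

((3, 0, 0); (1, 1, 0); (0, 0, 1))


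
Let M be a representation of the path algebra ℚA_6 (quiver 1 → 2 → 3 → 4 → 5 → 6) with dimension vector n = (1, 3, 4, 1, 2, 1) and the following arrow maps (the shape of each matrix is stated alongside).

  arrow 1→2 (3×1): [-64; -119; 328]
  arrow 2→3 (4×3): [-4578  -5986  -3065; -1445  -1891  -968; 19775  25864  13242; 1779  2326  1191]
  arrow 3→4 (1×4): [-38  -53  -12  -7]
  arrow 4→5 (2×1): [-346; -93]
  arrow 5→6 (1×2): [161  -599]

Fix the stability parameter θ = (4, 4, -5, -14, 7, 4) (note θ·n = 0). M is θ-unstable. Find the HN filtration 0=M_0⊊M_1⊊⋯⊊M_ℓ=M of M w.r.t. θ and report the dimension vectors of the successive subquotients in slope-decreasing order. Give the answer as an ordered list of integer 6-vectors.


Barcode: M ≅ I[1,6], I[2,3]^2, I[3,3], I[5,5]. HN layers by μ_θ (5 steps, strictly decreasing):
  μ^(1)=7; μ^(2)=11/2; μ^(3)=-1/2; μ^(4)=-11/4; μ^(5)=-5

((0, 0, 0, 0, 1, 0); (0, 0, 0, 0, 1, 1); (0, 2, 2, 0, 0, 0); (1, 1, 1, 1, 0, 0); (0, 0, 1, 0, 0, 0))


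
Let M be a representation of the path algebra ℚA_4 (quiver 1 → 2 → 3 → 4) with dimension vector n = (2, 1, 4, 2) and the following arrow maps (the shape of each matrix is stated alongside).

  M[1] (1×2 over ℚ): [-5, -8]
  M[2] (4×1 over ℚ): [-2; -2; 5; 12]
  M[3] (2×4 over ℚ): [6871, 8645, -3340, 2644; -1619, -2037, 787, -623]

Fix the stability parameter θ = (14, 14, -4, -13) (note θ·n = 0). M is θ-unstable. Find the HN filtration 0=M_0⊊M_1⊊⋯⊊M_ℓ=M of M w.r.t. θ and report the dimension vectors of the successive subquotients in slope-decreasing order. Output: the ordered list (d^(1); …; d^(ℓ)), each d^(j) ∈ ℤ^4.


Interval decomposition of M: I[1,1], I[1,4], I[3,3]^2, I[3,4].
HN type (ℓ=4): μ^(1)=14; μ^(2)=11/4; μ^(3)=-4; μ^(4)=-17/2

((1, 0, 0, 0); (1, 1, 1, 1); (0, 0, 2, 0); (0, 0, 1, 1))


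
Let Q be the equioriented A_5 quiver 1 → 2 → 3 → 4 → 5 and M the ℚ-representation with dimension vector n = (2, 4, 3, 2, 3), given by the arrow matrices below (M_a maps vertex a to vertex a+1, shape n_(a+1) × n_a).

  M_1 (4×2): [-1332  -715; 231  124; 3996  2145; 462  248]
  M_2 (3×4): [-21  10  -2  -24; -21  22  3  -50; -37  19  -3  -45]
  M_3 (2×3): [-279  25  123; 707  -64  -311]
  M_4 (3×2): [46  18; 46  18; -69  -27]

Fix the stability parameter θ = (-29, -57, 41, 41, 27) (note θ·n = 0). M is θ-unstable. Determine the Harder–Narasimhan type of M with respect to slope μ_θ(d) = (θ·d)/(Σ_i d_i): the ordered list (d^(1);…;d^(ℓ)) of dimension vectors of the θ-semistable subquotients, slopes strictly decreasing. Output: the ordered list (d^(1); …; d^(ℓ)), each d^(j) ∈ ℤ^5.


Interval decomposition of M: I[1,3], I[1,4], I[2,2], I[2,5], I[5,5]^2.
HN type (ℓ=5): μ^(1)=41; μ^(2)=109/3; μ^(3)=27; μ^(4)=-43; μ^(5)=-57

((0, 0, 2, 1, 0); (0, 0, 1, 1, 1); (0, 0, 0, 0, 2); (2, 2, 0, 0, 0); (0, 2, 0, 0, 0))


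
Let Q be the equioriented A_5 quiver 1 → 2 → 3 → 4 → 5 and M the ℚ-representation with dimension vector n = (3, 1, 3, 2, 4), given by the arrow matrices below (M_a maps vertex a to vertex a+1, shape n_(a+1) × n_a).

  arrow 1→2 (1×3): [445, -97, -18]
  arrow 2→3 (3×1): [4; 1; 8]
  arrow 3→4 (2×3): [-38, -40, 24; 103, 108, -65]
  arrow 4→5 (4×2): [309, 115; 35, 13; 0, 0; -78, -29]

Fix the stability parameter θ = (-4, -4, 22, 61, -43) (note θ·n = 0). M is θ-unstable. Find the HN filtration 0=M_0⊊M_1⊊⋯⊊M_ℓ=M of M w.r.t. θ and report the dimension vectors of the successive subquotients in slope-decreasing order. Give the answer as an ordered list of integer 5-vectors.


Interval decomposition of M: I[1,1]^2, I[1,3], I[3,5]^2, I[5,5]^2.
HN type (ℓ=4): μ^(1)=22; μ^(2)=40/3; μ^(3)=-4; μ^(4)=-43

((0, 0, 1, 0, 0); (0, 0, 2, 2, 2); (3, 1, 0, 0, 0); (0, 0, 0, 0, 2))


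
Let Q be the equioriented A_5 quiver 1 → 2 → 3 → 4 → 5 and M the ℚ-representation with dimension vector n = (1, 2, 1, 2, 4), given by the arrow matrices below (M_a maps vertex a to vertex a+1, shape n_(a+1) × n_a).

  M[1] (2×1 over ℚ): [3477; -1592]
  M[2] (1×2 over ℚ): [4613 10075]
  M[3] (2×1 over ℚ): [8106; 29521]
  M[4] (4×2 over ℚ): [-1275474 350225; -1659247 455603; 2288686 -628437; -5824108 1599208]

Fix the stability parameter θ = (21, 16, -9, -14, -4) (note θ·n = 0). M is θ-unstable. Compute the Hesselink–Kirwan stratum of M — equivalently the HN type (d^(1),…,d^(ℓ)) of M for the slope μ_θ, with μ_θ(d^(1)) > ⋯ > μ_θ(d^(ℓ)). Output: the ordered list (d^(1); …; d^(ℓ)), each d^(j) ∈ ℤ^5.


Barcode: M ≅ I[1,5], I[2,2], I[4,5], I[5,5]^2. HN layers by μ_θ (4 steps, strictly decreasing):
  μ^(1)=16; μ^(2)=2; μ^(3)=-4; μ^(4)=-14

((0, 1, 0, 0, 0); (1, 1, 1, 1, 1); (0, 0, 0, 0, 3); (0, 0, 0, 1, 0))


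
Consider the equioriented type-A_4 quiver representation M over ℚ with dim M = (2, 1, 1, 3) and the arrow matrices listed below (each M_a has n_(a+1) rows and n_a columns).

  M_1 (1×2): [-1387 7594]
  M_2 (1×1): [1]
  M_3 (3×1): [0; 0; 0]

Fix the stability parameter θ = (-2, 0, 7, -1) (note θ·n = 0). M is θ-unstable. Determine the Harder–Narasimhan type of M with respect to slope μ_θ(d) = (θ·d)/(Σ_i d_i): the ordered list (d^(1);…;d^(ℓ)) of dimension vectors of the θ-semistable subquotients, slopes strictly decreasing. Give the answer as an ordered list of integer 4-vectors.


Interval decomposition of M: I[1,1], I[1,3], I[4,4]^3.
HN type (ℓ=4): μ^(1)=7; μ^(2)=0; μ^(3)=-1; μ^(4)=-2

((0, 0, 1, 0); (0, 1, 0, 0); (0, 0, 0, 3); (2, 0, 0, 0))


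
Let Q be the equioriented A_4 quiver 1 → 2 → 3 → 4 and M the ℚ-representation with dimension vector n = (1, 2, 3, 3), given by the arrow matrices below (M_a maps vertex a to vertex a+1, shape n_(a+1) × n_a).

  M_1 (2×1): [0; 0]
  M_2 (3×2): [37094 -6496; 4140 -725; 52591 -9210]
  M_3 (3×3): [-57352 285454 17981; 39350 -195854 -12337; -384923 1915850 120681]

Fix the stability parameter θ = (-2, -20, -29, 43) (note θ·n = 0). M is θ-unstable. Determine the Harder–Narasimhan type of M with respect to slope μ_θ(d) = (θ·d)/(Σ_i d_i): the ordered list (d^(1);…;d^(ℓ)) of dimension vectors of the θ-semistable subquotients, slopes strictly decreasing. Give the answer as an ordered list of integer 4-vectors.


Interval decomposition of M: I[1,1], I[2,4]^2, I[3,3], I[4,4].
HN type (ℓ=4): μ^(1)=43; μ^(2)=-2; μ^(3)=-49/2; μ^(4)=-29

((0, 0, 0, 3); (1, 0, 0, 0); (0, 2, 2, 0); (0, 0, 1, 0))


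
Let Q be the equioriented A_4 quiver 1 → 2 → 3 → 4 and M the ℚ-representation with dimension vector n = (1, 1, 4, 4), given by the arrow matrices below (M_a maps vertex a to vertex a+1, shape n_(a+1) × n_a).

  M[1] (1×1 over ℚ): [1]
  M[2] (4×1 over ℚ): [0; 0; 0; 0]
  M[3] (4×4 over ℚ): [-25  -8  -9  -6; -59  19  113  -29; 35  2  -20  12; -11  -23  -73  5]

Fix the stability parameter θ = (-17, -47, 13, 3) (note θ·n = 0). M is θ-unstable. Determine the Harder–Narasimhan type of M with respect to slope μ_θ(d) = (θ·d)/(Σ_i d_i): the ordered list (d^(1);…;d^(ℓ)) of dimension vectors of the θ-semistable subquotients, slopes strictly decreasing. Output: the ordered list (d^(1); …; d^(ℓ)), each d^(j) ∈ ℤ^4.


Interval decomposition of M: I[1,2], I[3,3], I[3,4]^3, I[4,4].
HN type (ℓ=4): μ^(1)=13; μ^(2)=8; μ^(3)=3; μ^(4)=-32

((0, 0, 1, 0); (0, 0, 3, 3); (0, 0, 0, 1); (1, 1, 0, 0))


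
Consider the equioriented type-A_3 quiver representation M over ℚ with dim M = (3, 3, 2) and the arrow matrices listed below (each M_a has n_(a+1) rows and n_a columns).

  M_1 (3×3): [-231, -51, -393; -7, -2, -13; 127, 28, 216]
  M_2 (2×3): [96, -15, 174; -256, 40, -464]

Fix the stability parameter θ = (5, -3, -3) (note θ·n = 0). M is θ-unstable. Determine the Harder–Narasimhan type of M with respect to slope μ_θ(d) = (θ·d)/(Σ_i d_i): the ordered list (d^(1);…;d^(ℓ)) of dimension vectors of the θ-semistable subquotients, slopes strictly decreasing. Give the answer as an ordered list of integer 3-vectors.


Barcode: M ≅ I[1,2]^2, I[1,3], I[3,3]. HN layers by μ_θ (3 steps, strictly decreasing):
  μ^(1)=1; μ^(2)=-1/3; μ^(3)=-3

((2, 2, 0); (1, 1, 1); (0, 0, 1))


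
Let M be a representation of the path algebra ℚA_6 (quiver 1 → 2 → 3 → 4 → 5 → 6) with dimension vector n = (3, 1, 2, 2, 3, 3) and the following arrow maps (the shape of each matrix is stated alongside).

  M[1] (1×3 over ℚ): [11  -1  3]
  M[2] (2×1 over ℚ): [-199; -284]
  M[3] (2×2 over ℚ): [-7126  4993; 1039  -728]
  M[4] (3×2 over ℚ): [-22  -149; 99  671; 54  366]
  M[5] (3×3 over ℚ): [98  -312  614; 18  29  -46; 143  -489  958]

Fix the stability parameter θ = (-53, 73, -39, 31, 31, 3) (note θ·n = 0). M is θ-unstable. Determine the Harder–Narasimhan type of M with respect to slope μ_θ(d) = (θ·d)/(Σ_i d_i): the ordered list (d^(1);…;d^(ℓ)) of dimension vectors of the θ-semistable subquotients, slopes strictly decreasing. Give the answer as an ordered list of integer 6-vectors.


Via rank(M_{q-1}∘⋯∘M_p): M ≅ I[1,1]^2, I[1,6], I[3,6], I[5,6].
μ_θ-semistable layers: μ^(1)=65/3; μ^(2)=17; μ^(3)=-39; μ^(4)=-53

((0, 0, 0, 2, 2, 2); (0, 1, 1, 0, 1, 1); (0, 0, 1, 0, 0, 0); (3, 0, 0, 0, 0, 0))


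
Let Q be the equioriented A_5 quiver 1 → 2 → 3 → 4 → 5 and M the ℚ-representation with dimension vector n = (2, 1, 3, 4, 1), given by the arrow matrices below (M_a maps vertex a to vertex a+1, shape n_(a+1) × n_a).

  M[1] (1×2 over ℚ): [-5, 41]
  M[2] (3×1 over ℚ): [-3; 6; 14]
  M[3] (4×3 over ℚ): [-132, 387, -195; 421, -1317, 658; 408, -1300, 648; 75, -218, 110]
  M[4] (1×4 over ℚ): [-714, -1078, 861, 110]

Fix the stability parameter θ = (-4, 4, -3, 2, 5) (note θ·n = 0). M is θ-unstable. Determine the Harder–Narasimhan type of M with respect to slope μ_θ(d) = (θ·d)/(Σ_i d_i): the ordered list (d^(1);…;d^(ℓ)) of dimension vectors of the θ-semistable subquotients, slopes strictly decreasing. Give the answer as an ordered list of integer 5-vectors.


Interval decomposition of M: I[1,1], I[1,4], I[3,4], I[3,5], I[4,4].
HN type (ℓ=5): μ^(1)=5; μ^(2)=2; μ^(3)=1/2; μ^(4)=-3; μ^(5)=-4

((0, 0, 0, 0, 1); (0, 0, 0, 4, 0); (0, 1, 1, 0, 0); (0, 0, 2, 0, 0); (2, 0, 0, 0, 0))
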